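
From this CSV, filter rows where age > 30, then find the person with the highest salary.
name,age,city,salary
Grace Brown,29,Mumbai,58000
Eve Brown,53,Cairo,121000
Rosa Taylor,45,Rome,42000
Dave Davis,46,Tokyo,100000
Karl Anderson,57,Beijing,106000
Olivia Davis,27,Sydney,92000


Filter: age > 30
Sort by: salary (descending)

Filtered records (4):
  Eve Brown, age 53, salary $121000
  Karl Anderson, age 57, salary $106000
  Dave Davis, age 46, salary $100000
  Rosa Taylor, age 45, salary $42000

Highest salary: Eve Brown ($121000)

Eve Brown


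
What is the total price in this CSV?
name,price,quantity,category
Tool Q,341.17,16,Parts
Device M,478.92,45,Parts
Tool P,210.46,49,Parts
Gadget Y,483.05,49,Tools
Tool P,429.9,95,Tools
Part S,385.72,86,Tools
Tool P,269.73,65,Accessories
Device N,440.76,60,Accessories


Computing total price:
Values: [341.17, 478.92, 210.46, 483.05, 429.9, 385.72, 269.73, 440.76]
Sum = 3039.71

3039.71


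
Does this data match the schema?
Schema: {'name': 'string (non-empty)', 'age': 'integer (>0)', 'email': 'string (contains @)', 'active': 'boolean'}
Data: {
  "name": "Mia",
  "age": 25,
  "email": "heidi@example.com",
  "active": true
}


Validating each field against schema:
  name: OK (non-empty string)
  age: OK (positive integer)
  email: OK (string with @)
  active: OK (boolean)

Result: VALID

VALID


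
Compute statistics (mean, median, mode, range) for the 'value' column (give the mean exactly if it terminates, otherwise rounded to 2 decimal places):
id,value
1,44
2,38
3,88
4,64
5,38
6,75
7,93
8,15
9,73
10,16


Data: [44, 38, 88, 64, 38, 75, 93, 15, 73, 16]
Count: 10
Sum: 544
Mean: 544/10 = 54.4
Sorted: [15, 16, 38, 38, 44, 64, 73, 75, 88, 93]
Median: 54.0
Mode: 38 (2 times)
Range: 93 - 15 = 78
Min: 15, Max: 93

mean=54.4, median=54.0, mode=38, range=78


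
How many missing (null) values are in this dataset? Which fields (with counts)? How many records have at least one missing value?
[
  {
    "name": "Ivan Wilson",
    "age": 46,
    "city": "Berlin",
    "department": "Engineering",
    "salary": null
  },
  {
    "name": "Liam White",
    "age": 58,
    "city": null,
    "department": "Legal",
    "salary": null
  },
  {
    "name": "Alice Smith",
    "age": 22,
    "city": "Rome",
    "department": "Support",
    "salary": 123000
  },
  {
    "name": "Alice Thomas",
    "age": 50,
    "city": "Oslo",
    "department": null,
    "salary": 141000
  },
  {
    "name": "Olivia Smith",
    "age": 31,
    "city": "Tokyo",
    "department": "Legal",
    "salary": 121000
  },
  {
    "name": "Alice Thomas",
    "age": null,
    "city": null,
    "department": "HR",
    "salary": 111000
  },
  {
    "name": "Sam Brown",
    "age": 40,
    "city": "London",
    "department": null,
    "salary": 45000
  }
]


Checking for missing (null) values in 7 records:

  Ivan Wilson: salary
  Liam White: city, salary
  Alice Smith: complete
  Alice Thomas: department
  Olivia Smith: complete
  Alice Thomas: age, city
  Sam Brown: department

Per field:
  name: 0 missing
  age: 1 missing
  city: 2 missing
  department: 2 missing
  salary: 2 missing

Total missing values: 7
Records with any missing: 5

7 missing values (age: 1, city: 2, department: 2, salary: 2); 5 incomplete records


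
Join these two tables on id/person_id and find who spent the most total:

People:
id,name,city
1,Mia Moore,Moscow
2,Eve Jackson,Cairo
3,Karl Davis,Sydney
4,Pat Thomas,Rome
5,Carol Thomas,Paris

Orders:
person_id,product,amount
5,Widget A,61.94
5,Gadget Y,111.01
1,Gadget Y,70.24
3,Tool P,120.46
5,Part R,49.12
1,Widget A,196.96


Join on: people.id = orders.person_id

Joined rows:
  Carol Thomas (Paris) bought Widget A for $61.94
  Carol Thomas (Paris) bought Gadget Y for $111.01
  Mia Moore (Moscow) bought Gadget Y for $70.24
  Karl Davis (Sydney) bought Tool P for $120.46
  Carol Thomas (Paris) bought Part R for $49.12
  Mia Moore (Moscow) bought Widget A for $196.96

Total per person:
  Mia Moore: $267.20
  Carol Thomas: $222.07
  Karl Davis: $120.46

Top spender: Mia Moore ($267.20)

Mia Moore ($267.20)


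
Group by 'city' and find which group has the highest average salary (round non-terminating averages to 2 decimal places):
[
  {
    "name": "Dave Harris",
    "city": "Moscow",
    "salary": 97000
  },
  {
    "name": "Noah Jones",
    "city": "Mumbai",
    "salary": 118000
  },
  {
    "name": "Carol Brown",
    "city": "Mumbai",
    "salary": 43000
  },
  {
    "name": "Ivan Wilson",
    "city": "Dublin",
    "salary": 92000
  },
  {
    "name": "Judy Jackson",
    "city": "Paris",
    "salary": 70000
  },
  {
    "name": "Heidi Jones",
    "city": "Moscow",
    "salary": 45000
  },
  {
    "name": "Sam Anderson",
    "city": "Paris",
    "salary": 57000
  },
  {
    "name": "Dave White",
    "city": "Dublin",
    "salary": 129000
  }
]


Group by: city

Groups:
  Dublin: 2 people, avg salary = 221000/2 = $110500
  Moscow: 2 people, avg salary = 142000/2 = $71000
  Mumbai: 2 people, avg salary = 161000/2 = $80500
  Paris: 2 people, avg salary = 127000/2 = $63500

Highest average salary: Dublin ($110500)

Dublin ($110500)


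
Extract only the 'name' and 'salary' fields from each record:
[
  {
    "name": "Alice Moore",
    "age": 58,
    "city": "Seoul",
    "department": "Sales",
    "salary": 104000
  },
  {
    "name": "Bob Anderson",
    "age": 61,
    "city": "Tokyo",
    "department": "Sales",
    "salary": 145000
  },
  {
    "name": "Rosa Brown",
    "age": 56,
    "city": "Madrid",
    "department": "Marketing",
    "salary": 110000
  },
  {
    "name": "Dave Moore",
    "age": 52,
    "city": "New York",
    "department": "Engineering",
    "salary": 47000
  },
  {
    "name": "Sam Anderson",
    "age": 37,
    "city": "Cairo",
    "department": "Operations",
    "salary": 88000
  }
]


Original: 5 records with fields: name, age, city, department, salary
Keep: ['name', 'salary']
Drop: ['age', 'city', 'department']
Result: 5 records, 2 fields each

[
  {
    "name": "Alice Moore",
    "salary": 104000
  },
  {
    "name": "Bob Anderson",
    "salary": 145000
  },
  {
    "name": "Rosa Brown",
    "salary": 110000
  },
  {
    "name": "Dave Moore",
    "salary": 47000
  },
  {
    "name": "Sam Anderson",
    "salary": 88000
  }
]


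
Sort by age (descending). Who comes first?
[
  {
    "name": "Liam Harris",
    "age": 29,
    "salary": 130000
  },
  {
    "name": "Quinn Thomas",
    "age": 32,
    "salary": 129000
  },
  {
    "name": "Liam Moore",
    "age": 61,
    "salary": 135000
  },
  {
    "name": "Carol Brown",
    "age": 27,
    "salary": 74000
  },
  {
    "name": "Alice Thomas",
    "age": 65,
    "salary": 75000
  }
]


Sort by: age (descending)

Sorted order:
  1. Alice Thomas (age = 65)
  2. Liam Moore (age = 61)
  3. Quinn Thomas (age = 32)
  4. Liam Harris (age = 29)
  5. Carol Brown (age = 27)

First: Alice Thomas

Alice Thomas


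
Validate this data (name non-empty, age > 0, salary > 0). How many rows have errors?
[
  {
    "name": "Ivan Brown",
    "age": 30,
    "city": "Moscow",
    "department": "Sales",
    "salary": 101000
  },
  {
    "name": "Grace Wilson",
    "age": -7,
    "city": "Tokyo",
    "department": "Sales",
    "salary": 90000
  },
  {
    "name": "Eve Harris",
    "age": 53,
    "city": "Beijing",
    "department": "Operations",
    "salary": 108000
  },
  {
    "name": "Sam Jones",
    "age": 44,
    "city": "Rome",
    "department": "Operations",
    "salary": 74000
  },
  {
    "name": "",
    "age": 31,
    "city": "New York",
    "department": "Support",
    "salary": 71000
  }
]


Validating 5 records:
Rules: name non-empty, age > 0, salary > 0

  Row 1 (Ivan Brown): OK
  Row 2 (Grace Wilson): negative age: -7
  Row 3 (Eve Harris): OK
  Row 4 (Sam Jones): OK
  Row 5 (???): empty name

Total errors: 2

2 errors


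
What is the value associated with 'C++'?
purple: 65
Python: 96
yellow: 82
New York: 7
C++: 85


Looking up key 'C++'
Value: 85

85


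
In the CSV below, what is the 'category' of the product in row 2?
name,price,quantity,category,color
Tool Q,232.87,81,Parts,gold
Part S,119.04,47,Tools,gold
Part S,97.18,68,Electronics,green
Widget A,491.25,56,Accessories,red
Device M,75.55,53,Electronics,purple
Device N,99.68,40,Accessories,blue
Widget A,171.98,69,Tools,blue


Query: Row 2 ('Part S'), column 'category'
Value: Tools

Tools


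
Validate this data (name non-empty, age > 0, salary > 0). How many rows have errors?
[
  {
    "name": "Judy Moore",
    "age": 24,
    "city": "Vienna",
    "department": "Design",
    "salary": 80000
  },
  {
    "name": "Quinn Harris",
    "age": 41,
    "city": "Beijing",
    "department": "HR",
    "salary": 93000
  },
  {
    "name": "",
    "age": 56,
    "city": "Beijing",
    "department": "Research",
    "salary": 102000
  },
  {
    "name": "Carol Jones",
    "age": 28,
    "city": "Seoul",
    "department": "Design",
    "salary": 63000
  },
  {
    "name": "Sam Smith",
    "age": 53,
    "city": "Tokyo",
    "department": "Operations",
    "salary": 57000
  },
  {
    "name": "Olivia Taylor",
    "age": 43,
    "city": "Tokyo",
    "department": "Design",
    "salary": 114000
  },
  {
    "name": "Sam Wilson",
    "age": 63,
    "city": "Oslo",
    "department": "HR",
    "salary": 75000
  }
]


Validating 7 records:
Rules: name non-empty, age > 0, salary > 0

  Row 1 (Judy Moore): OK
  Row 2 (Quinn Harris): OK
  Row 3 (???): empty name
  Row 4 (Carol Jones): OK
  Row 5 (Sam Smith): OK
  Row 6 (Olivia Taylor): OK
  Row 7 (Sam Wilson): OK

Total errors: 1

1 errors


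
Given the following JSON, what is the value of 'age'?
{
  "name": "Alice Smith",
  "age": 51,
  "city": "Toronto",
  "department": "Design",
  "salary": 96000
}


Looking up field 'age'
Value: 51

51


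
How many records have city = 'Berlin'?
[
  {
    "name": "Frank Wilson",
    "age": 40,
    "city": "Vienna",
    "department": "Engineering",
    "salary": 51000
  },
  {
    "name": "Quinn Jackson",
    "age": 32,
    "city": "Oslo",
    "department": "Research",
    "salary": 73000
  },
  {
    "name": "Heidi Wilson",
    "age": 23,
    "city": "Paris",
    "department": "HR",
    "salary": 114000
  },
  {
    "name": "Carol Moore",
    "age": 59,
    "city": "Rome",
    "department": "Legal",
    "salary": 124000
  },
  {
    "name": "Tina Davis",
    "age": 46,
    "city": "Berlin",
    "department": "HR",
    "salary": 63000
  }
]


Data: 5 records
Condition: city = 'Berlin'

Checking each record:
  Frank Wilson: Vienna
  Quinn Jackson: Oslo
  Heidi Wilson: Paris
  Carol Moore: Rome
  Tina Davis: Berlin MATCH

Count: 1

1


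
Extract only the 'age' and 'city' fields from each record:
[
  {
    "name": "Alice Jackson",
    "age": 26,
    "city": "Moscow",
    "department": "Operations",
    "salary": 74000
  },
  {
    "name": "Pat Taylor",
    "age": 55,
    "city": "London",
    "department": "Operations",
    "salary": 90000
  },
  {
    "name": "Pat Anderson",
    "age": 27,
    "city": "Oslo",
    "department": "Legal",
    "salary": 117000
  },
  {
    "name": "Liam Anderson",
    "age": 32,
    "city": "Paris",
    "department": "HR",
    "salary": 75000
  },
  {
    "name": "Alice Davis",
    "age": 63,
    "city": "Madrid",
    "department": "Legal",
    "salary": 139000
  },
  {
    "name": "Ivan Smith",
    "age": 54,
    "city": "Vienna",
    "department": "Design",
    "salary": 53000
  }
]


Original: 6 records with fields: name, age, city, department, salary
Keep: ['age', 'city']
Drop: ['name', 'department', 'salary']
Result: 6 records, 2 fields each

[
  {
    "age": 26,
    "city": "Moscow"
  },
  {
    "age": 55,
    "city": "London"
  },
  {
    "age": 27,
    "city": "Oslo"
  },
  {
    "age": 32,
    "city": "Paris"
  },
  {
    "age": 63,
    "city": "Madrid"
  },
  {
    "age": 54,
    "city": "Vienna"
  }
]


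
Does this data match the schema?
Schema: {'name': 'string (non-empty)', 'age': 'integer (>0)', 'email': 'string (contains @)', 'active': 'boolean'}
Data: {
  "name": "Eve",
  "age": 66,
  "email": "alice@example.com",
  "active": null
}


Validating each field against schema:
  name: OK (non-empty string)
  age: OK (positive integer)
  email: OK (string with @)
  active: FAIL (null is not a boolean)

Result: INVALID (1 error: active)

INVALID (1 error: active)


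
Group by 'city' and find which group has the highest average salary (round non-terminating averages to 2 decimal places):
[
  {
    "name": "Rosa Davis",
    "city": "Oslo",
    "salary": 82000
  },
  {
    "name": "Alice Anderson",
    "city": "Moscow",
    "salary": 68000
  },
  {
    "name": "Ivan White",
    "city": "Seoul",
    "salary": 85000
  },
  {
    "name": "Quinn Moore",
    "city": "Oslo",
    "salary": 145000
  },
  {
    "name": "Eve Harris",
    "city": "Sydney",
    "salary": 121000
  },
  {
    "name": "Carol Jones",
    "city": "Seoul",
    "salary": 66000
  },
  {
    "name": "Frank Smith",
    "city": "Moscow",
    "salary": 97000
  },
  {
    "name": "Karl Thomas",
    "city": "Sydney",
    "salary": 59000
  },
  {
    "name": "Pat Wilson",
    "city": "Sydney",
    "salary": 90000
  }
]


Group by: city

Groups:
  Moscow: 2 people, avg salary = 165000/2 = $82500
  Oslo: 2 people, avg salary = 227000/2 = $113500
  Seoul: 2 people, avg salary = 151000/2 = $75500
  Sydney: 3 people, avg salary = 270000/3 = $90000

Highest average salary: Oslo ($113500)

Oslo ($113500)


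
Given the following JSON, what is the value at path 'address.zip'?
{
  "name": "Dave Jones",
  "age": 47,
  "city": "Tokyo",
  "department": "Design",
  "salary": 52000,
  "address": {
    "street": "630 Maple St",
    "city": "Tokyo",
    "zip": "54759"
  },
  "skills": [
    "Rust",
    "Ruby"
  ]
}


Query: address.zip
Path: address -> zip
Value: 54759

54759


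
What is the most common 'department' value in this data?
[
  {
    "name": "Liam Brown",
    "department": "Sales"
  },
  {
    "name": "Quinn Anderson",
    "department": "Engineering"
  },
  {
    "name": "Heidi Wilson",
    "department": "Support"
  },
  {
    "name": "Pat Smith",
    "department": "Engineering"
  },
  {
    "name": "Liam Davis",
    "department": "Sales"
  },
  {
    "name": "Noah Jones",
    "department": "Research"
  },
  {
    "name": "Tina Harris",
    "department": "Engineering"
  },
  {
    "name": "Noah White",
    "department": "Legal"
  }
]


Counting 'department' values across 8 records:

  Engineering: 3 ###
  Sales: 2 ##
  Support: 1 #
  Research: 1 #
  Legal: 1 #

Most common: Engineering (3 times)

Engineering (3 times)


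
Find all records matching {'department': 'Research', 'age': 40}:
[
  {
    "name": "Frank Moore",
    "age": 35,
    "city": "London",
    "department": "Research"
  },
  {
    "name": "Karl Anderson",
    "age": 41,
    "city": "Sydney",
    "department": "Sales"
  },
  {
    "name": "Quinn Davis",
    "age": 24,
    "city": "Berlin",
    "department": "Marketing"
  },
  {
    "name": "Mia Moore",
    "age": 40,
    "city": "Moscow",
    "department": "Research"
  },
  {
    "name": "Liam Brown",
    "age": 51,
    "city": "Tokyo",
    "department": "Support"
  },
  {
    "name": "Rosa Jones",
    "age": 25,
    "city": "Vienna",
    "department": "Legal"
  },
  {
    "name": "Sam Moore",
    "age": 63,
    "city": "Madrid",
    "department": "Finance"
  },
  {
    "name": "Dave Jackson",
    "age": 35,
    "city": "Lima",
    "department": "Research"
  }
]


Search criteria: {'department': 'Research', 'age': 40}

Checking 8 records:
  Frank Moore: {department: Research, age: 35}
  Karl Anderson: {department: Sales, age: 41}
  Quinn Davis: {department: Marketing, age: 24}
  Mia Moore: {department: Research, age: 40} <-- MATCH
  Liam Brown: {department: Support, age: 51}
  Rosa Jones: {department: Legal, age: 25}
  Sam Moore: {department: Finance, age: 63}
  Dave Jackson: {department: Research, age: 35}

Matches: ["Mia Moore"]

["Mia Moore"]


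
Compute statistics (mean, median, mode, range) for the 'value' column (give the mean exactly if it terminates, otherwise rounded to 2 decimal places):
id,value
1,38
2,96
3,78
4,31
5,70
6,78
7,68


Data: [38, 96, 78, 31, 70, 78, 68]
Count: 7
Sum: 459
Mean: 459/7 ≈ 65.57 (rounded to 2 decimal places)
Sorted: [31, 38, 68, 70, 78, 78, 96]
Median: 70.0
Mode: 78 (2 times)
Range: 96 - 31 = 65
Min: 31, Max: 96

mean≈65.57, median=70.0, mode=78, range=65


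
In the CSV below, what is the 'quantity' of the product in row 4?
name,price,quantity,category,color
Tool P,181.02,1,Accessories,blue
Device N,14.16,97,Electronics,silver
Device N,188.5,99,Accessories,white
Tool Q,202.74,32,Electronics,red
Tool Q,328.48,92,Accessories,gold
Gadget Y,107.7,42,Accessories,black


Query: Row 4 ('Tool Q'), column 'quantity'
Value: 32

32


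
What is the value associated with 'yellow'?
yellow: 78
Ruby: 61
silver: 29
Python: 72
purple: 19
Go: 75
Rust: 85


Looking up key 'yellow'
Value: 78

78


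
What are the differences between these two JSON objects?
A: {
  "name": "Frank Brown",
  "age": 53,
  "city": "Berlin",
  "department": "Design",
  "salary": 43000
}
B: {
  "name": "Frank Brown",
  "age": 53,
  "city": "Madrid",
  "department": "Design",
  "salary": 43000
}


Comparing each field (in key order):
  name: same
  age: same
  city: DIFFERENT
  department: same
  salary: same
Differences:
  city: Berlin -> Madrid

1 field(s) changed

1 change: city


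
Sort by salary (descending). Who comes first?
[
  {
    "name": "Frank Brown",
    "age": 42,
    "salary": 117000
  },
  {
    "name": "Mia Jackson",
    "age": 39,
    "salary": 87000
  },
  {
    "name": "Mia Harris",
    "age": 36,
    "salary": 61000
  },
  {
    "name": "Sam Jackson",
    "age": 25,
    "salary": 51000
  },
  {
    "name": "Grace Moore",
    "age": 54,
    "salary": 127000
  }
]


Sort by: salary (descending)

Sorted order:
  1. Grace Moore (salary = 127000)
  2. Frank Brown (salary = 117000)
  3. Mia Jackson (salary = 87000)
  4. Mia Harris (salary = 61000)
  5. Sam Jackson (salary = 51000)

First: Grace Moore

Grace Moore


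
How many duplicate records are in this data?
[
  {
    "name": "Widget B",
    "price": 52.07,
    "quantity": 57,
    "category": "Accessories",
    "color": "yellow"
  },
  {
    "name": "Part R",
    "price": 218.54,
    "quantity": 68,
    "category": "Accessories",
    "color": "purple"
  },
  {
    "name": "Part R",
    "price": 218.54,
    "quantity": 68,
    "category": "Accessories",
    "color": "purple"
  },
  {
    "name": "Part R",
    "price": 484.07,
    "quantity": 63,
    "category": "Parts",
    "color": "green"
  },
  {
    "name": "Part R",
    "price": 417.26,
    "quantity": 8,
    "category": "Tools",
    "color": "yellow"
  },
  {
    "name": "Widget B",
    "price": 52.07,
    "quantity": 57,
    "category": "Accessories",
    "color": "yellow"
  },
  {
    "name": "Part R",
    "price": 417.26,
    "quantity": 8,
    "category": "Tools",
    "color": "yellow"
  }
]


Checking 7 records for duplicates:

  Row 1: Widget B ($52.07, qty 57)
  Row 2: Part R ($218.54, qty 68)
  Row 3: Part R ($218.54, qty 68) <-- DUPLICATE
  Row 4: Part R ($484.07, qty 63)
  Row 5: Part R ($417.26, qty 8)
  Row 6: Widget B ($52.07, qty 57) <-- DUPLICATE
  Row 7: Part R ($417.26, qty 8) <-- DUPLICATE

Duplicates found: 3
Unique records: 4

3 duplicates, 4 unique


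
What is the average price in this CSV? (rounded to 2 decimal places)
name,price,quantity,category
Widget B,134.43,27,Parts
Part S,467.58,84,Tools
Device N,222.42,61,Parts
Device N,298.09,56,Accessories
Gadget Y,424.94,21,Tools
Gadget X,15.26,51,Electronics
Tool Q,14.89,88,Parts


Computing average price:
Values: [134.43, 467.58, 222.42, 298.09, 424.94, 15.26, 14.89]
Sum = 1577.61
Count = 7
Average = 1577.61/7 ≈ 225.37 (rounded to 2 decimal places)

225.37


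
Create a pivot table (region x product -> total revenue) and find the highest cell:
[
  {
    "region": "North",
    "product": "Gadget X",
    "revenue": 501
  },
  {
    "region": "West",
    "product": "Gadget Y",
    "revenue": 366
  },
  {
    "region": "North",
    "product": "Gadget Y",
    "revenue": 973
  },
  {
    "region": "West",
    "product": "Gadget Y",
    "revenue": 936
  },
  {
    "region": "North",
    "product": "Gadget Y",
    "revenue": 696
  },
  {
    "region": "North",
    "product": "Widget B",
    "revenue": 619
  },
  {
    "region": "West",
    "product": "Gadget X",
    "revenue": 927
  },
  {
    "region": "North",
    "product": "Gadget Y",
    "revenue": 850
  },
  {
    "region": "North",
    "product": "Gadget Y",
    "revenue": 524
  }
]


Pivot: region (rows) x product (columns) -> total revenue

     Gadget X      Gadget Y      Widget B    
North          501          3043           619  
West           927          1302             0  

Highest: North / Gadget Y = $3043

North / Gadget Y = $3043


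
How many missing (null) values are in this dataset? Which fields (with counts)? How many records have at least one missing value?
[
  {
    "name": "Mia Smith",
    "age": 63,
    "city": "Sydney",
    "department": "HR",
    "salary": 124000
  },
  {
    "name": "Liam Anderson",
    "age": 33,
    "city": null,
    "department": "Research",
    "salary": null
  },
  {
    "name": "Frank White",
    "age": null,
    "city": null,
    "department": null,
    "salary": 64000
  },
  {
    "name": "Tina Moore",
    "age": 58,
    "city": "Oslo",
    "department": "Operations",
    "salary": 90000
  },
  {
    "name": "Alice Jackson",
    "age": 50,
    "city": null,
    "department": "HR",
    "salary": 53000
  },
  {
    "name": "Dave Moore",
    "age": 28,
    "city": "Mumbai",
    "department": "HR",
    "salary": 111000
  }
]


Checking for missing (null) values in 6 records:

  Mia Smith: complete
  Liam Anderson: city, salary
  Frank White: age, city, department
  Tina Moore: complete
  Alice Jackson: city
  Dave Moore: complete

Per field:
  name: 0 missing
  age: 1 missing
  city: 3 missing
  department: 1 missing
  salary: 1 missing

Total missing values: 6
Records with any missing: 3

6 missing values (age: 1, city: 3, department: 1, salary: 1); 3 incomplete records


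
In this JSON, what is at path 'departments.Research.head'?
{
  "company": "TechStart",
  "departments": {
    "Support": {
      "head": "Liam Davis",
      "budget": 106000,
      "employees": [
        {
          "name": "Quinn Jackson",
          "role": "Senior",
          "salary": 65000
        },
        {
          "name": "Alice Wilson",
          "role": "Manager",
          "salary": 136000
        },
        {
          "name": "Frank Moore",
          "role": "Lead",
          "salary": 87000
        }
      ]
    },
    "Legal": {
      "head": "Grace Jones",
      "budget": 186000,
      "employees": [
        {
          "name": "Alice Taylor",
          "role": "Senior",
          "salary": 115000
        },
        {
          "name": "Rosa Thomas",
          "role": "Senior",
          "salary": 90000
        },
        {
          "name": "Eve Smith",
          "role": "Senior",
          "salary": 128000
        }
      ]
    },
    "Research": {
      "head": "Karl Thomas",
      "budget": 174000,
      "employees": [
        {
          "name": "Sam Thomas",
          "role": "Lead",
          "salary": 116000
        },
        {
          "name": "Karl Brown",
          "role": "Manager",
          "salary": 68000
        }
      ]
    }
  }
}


Path: departments.Research.head

Navigate:
  -> departments
  -> Research
  -> head = 'Karl Thomas'

Karl Thomas


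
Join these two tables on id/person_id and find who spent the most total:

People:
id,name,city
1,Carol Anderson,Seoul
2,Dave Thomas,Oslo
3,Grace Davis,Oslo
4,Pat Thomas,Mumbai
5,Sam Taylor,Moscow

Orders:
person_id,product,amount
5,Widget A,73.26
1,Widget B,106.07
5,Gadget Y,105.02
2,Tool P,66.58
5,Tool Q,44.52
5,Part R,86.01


Join on: people.id = orders.person_id

Joined rows:
  Sam Taylor (Moscow) bought Widget A for $73.26
  Carol Anderson (Seoul) bought Widget B for $106.07
  Sam Taylor (Moscow) bought Gadget Y for $105.02
  Dave Thomas (Oslo) bought Tool P for $66.58
  Sam Taylor (Moscow) bought Tool Q for $44.52
  Sam Taylor (Moscow) bought Part R for $86.01

Total per person:
  Sam Taylor: $308.81
  Carol Anderson: $106.07
  Dave Thomas: $66.58

Top spender: Sam Taylor ($308.81)

Sam Taylor ($308.81)


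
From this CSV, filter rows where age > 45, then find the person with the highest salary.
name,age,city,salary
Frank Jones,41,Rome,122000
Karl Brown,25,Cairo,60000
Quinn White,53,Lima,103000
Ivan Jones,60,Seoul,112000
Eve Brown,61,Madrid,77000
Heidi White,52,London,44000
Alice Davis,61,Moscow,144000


Filter: age > 45
Sort by: salary (descending)

Filtered records (5):
  Alice Davis, age 61, salary $144000
  Ivan Jones, age 60, salary $112000
  Quinn White, age 53, salary $103000
  Eve Brown, age 61, salary $77000
  Heidi White, age 52, salary $44000

Highest salary: Alice Davis ($144000)

Alice Davis


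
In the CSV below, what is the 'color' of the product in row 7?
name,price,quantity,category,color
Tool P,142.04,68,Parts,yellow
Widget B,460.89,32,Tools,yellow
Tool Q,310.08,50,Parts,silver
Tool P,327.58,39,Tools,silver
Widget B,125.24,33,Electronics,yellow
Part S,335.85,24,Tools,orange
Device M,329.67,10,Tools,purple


Query: Row 7 ('Device M'), column 'color'
Value: purple

purple


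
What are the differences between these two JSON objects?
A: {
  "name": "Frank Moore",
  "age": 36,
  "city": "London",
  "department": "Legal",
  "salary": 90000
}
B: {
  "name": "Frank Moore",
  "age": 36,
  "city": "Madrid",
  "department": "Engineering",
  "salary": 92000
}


Comparing each field (in key order):
  name: same
  age: same
  city: DIFFERENT
  department: DIFFERENT
  salary: DIFFERENT
Differences:
  city: London -> Madrid
  department: Legal -> Engineering
  salary: 90000 -> 92000

3 field(s) changed

3 changes: city, department, salary


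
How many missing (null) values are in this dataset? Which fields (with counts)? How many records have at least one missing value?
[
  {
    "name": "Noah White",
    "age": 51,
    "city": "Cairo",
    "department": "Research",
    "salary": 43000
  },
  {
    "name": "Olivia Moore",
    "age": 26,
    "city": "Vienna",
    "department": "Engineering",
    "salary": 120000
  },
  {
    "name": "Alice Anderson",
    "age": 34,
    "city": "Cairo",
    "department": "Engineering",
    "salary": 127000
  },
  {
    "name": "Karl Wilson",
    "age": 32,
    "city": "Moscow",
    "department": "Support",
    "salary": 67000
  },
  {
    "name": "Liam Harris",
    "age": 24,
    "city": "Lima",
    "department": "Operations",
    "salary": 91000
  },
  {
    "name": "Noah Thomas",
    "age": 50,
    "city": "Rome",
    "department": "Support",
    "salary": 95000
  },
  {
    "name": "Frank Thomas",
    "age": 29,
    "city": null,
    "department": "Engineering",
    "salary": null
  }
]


Checking for missing (null) values in 7 records:

  Noah White: complete
  Olivia Moore: complete
  Alice Anderson: complete
  Karl Wilson: complete
  Liam Harris: complete
  Noah Thomas: complete
  Frank Thomas: city, salary

Per field:
  name: 0 missing
  age: 0 missing
  city: 1 missing
  department: 0 missing
  salary: 1 missing

Total missing values: 2
Records with any missing: 1

2 missing values (city: 1, salary: 1); 1 incomplete records


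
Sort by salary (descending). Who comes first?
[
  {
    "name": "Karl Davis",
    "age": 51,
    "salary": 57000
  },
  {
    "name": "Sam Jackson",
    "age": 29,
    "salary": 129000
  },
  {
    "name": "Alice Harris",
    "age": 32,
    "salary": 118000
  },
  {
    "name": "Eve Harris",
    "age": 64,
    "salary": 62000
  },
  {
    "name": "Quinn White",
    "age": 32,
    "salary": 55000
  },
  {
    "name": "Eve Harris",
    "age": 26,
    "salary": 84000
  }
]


Sort by: salary (descending)

Sorted order:
  1. Sam Jackson (salary = 129000)
  2. Alice Harris (salary = 118000)
  3. Eve Harris (salary = 84000)
  4. Eve Harris (salary = 62000)
  5. Karl Davis (salary = 57000)
  6. Quinn White (salary = 55000)

First: Sam Jackson

Sam Jackson


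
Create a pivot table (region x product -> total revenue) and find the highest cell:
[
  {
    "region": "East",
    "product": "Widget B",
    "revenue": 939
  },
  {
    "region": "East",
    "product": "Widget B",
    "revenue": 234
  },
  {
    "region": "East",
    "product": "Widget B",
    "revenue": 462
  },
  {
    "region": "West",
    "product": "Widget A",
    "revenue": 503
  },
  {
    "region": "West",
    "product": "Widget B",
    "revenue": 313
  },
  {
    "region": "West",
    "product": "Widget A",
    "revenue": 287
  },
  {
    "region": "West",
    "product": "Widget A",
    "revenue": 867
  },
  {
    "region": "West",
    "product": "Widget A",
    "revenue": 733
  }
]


Pivot: region (rows) x product (columns) -> total revenue

     Widget A      Widget B    
East             0          1635  
West          2390           313  

Highest: West / Widget A = $2390

West / Widget A = $2390


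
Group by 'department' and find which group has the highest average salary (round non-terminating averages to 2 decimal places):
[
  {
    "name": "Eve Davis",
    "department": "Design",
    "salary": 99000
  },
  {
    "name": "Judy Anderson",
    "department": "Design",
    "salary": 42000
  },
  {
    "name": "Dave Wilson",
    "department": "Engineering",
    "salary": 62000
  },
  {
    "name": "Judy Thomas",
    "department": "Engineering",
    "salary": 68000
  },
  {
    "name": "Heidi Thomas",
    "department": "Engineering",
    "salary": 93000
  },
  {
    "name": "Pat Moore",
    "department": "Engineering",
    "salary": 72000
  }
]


Group by: department

Groups:
  Design: 2 people, avg salary = 141000/2 = $70500
  Engineering: 4 people, avg salary = 295000/4 = $73750

Highest average salary: Engineering ($73750)

Engineering ($73750)


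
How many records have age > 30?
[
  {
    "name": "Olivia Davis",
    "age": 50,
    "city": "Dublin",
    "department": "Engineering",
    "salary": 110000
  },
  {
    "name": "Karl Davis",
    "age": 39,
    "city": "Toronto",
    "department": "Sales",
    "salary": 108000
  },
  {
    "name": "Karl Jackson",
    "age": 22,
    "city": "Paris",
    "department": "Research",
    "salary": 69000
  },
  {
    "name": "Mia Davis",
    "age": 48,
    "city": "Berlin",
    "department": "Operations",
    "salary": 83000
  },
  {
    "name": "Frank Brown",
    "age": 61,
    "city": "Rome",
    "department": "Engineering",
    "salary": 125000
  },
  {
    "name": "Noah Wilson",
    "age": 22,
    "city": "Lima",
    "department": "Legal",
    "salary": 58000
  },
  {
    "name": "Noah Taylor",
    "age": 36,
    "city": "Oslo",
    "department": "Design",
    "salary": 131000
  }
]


Data: 7 records
Condition: age > 30

Checking each record:
  Olivia Davis: 50 MATCH
  Karl Davis: 39 MATCH
  Karl Jackson: 22
  Mia Davis: 48 MATCH
  Frank Brown: 61 MATCH
  Noah Wilson: 22
  Noah Taylor: 36 MATCH

Count: 5

5


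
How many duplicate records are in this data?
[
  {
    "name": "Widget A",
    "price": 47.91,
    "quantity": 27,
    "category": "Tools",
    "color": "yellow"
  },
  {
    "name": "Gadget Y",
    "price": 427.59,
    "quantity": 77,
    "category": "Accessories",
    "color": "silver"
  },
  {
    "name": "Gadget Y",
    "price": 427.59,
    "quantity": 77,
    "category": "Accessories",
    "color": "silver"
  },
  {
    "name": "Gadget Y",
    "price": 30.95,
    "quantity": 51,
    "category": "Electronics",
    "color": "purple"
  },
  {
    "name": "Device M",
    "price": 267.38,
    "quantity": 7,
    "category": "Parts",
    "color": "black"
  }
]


Checking 5 records for duplicates:

  Row 1: Widget A ($47.91, qty 27)
  Row 2: Gadget Y ($427.59, qty 77)
  Row 3: Gadget Y ($427.59, qty 77) <-- DUPLICATE
  Row 4: Gadget Y ($30.95, qty 51)
  Row 5: Device M ($267.38, qty 7)

Duplicates found: 1
Unique records: 4

1 duplicates, 4 unique


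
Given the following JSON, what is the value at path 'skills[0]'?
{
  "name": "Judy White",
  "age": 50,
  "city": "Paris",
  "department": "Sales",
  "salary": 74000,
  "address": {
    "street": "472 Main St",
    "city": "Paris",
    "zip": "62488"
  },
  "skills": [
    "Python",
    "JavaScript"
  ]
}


Query: skills[0]
Path: skills -> first element
Value: Python

Python


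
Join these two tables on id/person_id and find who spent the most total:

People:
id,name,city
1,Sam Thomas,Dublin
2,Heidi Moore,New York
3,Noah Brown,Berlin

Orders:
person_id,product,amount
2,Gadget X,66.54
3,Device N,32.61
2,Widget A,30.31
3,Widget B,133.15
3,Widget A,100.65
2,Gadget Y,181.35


Join on: people.id = orders.person_id

Joined rows:
  Heidi Moore (New York) bought Gadget X for $66.54
  Noah Brown (Berlin) bought Device N for $32.61
  Heidi Moore (New York) bought Widget A for $30.31
  Noah Brown (Berlin) bought Widget B for $133.15
  Noah Brown (Berlin) bought Widget A for $100.65
  Heidi Moore (New York) bought Gadget Y for $181.35

Total per person:
  Heidi Moore: $278.20
  Noah Brown: $266.41

Top spender: Heidi Moore ($278.20)

Heidi Moore ($278.20)


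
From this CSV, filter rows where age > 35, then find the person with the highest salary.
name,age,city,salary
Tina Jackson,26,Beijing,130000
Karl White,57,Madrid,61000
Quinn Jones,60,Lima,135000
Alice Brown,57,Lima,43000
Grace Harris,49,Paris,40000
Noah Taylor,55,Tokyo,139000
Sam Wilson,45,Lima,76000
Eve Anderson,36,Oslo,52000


Filter: age > 35
Sort by: salary (descending)

Filtered records (7):
  Noah Taylor, age 55, salary $139000
  Quinn Jones, age 60, salary $135000
  Sam Wilson, age 45, salary $76000
  Karl White, age 57, salary $61000
  Eve Anderson, age 36, salary $52000
  Alice Brown, age 57, salary $43000
  Grace Harris, age 49, salary $40000

Highest salary: Noah Taylor ($139000)

Noah Taylor


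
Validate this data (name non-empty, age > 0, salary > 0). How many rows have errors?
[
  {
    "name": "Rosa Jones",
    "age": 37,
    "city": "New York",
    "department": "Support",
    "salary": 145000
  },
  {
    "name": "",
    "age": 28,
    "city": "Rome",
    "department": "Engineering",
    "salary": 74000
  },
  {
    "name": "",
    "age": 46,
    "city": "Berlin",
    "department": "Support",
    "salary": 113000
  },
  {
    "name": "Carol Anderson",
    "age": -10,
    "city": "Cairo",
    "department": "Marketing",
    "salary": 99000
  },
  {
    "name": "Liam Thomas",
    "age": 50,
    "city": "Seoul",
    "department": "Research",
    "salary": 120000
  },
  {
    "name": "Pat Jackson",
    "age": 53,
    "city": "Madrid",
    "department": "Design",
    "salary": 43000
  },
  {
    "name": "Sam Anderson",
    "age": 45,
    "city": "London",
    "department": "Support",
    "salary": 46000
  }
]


Validating 7 records:
Rules: name non-empty, age > 0, salary > 0

  Row 1 (Rosa Jones): OK
  Row 2 (???): empty name
  Row 3 (???): empty name
  Row 4 (Carol Anderson): negative age: -10
  Row 5 (Liam Thomas): OK
  Row 6 (Pat Jackson): OK
  Row 7 (Sam Anderson): OK

Total errors: 3

3 errors


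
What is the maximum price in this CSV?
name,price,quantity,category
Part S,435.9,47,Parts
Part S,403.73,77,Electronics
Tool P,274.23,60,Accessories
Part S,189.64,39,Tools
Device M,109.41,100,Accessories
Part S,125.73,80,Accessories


Computing maximum price:
Values: [435.9, 403.73, 274.23, 189.64, 109.41, 125.73]
Max = 435.9

435.9


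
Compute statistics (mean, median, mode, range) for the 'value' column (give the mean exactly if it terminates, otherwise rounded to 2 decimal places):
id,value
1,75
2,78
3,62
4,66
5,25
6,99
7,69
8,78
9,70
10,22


Data: [75, 78, 62, 66, 25, 99, 69, 78, 70, 22]
Count: 10
Sum: 644
Mean: 644/10 = 64.4
Sorted: [22, 25, 62, 66, 69, 70, 75, 78, 78, 99]
Median: 69.5
Mode: 78 (2 times)
Range: 99 - 22 = 77
Min: 22, Max: 99

mean=64.4, median=69.5, mode=78, range=77


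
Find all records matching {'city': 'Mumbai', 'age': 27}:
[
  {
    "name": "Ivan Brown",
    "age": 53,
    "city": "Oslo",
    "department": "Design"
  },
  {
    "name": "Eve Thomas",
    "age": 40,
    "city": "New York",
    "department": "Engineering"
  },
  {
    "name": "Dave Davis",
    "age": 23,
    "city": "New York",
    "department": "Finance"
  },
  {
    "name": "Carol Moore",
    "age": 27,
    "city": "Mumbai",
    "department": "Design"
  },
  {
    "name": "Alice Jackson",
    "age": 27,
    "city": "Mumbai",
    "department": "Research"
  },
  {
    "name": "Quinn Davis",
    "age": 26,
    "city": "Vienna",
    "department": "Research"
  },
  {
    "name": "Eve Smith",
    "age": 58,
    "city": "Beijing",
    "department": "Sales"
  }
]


Search criteria: {'city': 'Mumbai', 'age': 27}

Checking 7 records:
  Ivan Brown: {city: Oslo, age: 53}
  Eve Thomas: {city: New York, age: 40}
  Dave Davis: {city: New York, age: 23}
  Carol Moore: {city: Mumbai, age: 27} <-- MATCH
  Alice Jackson: {city: Mumbai, age: 27} <-- MATCH
  Quinn Davis: {city: Vienna, age: 26}
  Eve Smith: {city: Beijing, age: 58}

Matches: ["Carol Moore", "Alice Jackson"]

["Carol Moore", "Alice Jackson"]


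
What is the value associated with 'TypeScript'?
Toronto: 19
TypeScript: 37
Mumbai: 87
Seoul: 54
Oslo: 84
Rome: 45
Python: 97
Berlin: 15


Looking up key 'TypeScript'
Value: 37

37


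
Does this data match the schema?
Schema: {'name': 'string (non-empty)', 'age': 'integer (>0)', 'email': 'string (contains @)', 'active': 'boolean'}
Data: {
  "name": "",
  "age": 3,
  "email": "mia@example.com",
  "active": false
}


Validating each field against schema:
  name: FAIL ("" is an empty string)
  age: OK (positive integer)
  email: OK (string with @)
  active: OK (boolean)

Result: INVALID (1 error: name)

INVALID (1 error: name)


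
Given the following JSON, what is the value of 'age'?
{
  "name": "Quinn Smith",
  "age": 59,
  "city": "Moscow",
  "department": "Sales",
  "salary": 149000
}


Looking up field 'age'
Value: 59

59


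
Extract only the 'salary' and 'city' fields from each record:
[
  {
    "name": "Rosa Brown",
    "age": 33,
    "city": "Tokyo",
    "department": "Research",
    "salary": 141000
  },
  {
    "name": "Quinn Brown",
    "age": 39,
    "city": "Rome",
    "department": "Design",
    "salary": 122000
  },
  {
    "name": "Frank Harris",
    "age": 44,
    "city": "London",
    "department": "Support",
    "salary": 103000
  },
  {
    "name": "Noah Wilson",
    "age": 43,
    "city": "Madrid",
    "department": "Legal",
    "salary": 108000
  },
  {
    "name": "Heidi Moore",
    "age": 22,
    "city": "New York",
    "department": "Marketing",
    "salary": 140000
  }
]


Original: 5 records with fields: name, age, city, department, salary
Keep: ['salary', 'city']
Drop: ['name', 'age', 'department']
Result: 5 records, 2 fields each

[
  {
    "salary": 141000,
    "city": "Tokyo"
  },
  {
    "salary": 122000,
    "city": "Rome"
  },
  {
    "salary": 103000,
    "city": "London"
  },
  {
    "salary": 108000,
    "city": "Madrid"
  },
  {
    "salary": 140000,
    "city": "New York"
  }
]


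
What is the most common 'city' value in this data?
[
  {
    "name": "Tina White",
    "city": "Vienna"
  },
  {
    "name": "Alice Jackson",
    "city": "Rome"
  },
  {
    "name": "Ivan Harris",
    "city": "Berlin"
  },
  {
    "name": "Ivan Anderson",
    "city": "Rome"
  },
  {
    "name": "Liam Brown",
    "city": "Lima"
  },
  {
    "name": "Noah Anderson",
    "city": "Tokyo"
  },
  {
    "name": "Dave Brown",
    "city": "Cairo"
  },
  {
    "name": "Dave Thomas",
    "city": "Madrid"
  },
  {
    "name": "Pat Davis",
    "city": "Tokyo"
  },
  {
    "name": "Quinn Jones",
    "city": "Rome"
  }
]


Counting 'city' values across 10 records:

  Rome: 3 ###
  Tokyo: 2 ##
  Vienna: 1 #
  Berlin: 1 #
  Lima: 1 #
  Cairo: 1 #
  Madrid: 1 #

Most common: Rome (3 times)

Rome (3 times)


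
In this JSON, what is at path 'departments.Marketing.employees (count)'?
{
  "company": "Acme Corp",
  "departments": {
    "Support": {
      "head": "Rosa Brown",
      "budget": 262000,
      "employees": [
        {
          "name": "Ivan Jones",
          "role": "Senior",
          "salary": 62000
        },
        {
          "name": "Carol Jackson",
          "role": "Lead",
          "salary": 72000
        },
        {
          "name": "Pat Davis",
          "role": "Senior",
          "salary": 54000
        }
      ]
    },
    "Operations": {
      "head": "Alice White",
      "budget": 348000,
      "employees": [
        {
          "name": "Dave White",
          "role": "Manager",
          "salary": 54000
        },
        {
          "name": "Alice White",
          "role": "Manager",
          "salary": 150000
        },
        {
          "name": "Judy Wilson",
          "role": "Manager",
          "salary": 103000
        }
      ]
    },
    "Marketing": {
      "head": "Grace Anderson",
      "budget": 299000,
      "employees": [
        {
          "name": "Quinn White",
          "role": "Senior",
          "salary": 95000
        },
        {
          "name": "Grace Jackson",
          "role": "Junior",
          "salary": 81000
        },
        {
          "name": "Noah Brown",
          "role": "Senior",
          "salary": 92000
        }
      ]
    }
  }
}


Path: departments.Marketing.employees (count)

Navigate:
  -> departments
  -> Marketing
  -> employees (array, length 3)

3
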